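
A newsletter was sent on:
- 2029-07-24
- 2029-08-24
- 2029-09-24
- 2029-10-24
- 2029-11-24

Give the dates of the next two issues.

2029-12-24, 2030-01-24

Gaps: 31, 31, 30, 31 days — not constant. Every event is on the 24th of the month.
Pattern: the 24th of each month.
December 2029: 2029-12-24.
January 2030: 2030-01-24.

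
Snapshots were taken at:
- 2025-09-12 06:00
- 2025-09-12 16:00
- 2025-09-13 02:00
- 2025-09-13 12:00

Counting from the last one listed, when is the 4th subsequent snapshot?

2025-09-15 04:00

Spacing: 10, 10, 10 h — constant 10 h.
2025-09-13 12:00 + 10 h = 2025-09-13 22:00.
2025-09-13 22:00 + 10 h = 2025-09-14 08:00.
2025-09-14 08:00 + 10 h = 2025-09-14 18:00.
2025-09-14 18:00 + 10 h = 2025-09-15 04:00.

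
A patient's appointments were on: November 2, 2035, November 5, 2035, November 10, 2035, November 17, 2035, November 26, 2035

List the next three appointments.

December 7, 2035; December 20, 2035; January 4, 2036

The spacing grows by 2 each time: 3, 5, 7, 9 days.
Next gap: 11 days. November 26, 2035 + 11 days = December 7, 2035.
Next gap: 13 days. December 7, 2035 + 13 days = December 20, 2035.
Next gap: 15 days. December 20, 2035 + 15 days = January 4, 2036.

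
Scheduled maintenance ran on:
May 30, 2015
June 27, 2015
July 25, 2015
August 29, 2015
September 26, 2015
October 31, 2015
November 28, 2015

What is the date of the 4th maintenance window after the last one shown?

These are Saturdays with 28, 28, 35, 28, 35, 28-day gaps.
Each is the final Saturday of its month — May 30, 2015 is past the 28th, so '4th Saturday' doesn't fit.
December 2015 ends with Saturday December 26, 2015.
January 2016 ends with Saturday January 30, 2016.
February 2016 ends with Saturday February 27, 2016.
March 2016 ends with Saturday March 26, 2016.

March 26, 2016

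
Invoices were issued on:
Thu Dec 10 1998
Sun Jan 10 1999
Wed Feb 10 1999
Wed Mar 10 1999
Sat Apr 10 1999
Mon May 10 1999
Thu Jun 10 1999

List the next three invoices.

Sat Jul 10 1999, Tue Aug 10 1999, Fri Sep 10 1999

Each date is the 10th; the gaps (31, 31, 28, 31, 30, 31) track the month lengths.
The rule is the 10th of each month.
Next: July 1999 → Sat Jul 10 1999.
Next: August 1999 → Tue Aug 10 1999.
Next: September 1999 → Fri Sep 10 1999.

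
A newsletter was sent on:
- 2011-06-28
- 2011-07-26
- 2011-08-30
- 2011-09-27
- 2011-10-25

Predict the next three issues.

These are Tuesdays with 28, 35, 28, 28-day gaps.
Each is the final Tuesday of its month — 2011-08-30 is past the 28th, so '4th Tuesday' doesn't fit.
November 2011 ends with Tuesday 2011-11-29.
December 2011 ends with Tuesday 2011-12-27.
January 2012 ends with Tuesday 2012-01-31.

2011-11-29, 2011-12-27, 2012-01-31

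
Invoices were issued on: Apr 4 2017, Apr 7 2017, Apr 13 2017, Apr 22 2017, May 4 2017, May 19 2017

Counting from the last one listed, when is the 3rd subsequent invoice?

Jul 21 2017

The spacing grows by 3 each time: 3, 6, 9, 12, 15 days.
Next gap: 18 days. May 19 2017 + 18 days = Jun 6 2017.
Next gap: 21 days. Jun 6 2017 + 21 days = Jun 27 2017.
Next gap: 24 days. Jun 27 2017 + 24 days = Jul 21 2017.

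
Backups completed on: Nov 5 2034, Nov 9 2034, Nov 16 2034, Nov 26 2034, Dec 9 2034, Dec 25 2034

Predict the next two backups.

Jan 13 2035, Feb 4 2035

Gaps: 4, 7, 10, 13, 16 days — each gap is 3 larger than the previous one.
Next gap: 19 days. Dec 25 2034 + 19 days = Jan 13 2035.
Next gap: 22 days. Jan 13 2035 + 22 days = Feb 4 2035.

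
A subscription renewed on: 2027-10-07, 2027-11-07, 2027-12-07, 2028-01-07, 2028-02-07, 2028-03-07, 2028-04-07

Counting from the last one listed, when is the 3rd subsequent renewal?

2028-07-07

Gaps: 31, 30, 31, 31, 29, 31 days — not constant. Every event is on the 7th of the month.
Pattern: the 7th of each month.
May 2028: 2028-05-07.
Next: June 2028 → 2028-06-07.
Next: July 2028 → 2028-07-07.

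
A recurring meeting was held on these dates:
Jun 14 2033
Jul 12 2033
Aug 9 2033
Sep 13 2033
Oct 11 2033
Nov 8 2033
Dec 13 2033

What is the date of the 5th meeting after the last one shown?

These are Tuesdays at 28- or 35-day spacing (28, 28, 35, 28, 28, 35).
The pattern: 2nd Tuesday of the month.
January 2034 — 2nd Tuesday is Jan 10 2034.
2nd Tuesday of February 2034: Feb 14 2034.
2nd Tuesday of March 2034: Mar 14 2034.
April 2034 — 2nd Tuesday is Apr 11 2034.
May 2034 — 2nd Tuesday is May 9 2034.

May 9 2034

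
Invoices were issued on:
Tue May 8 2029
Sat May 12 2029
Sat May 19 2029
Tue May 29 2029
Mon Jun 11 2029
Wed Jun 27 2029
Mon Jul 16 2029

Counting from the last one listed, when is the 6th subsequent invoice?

Gaps: 4, 7, 10, 13, 16, 19 days — each gap is 3 larger than the previous one.
Next gap: 22 days. Mon Jul 16 2029 + 22 days = Tue Aug 7 2029.
Next gap: 25 days. Tue Aug 7 2029 + 25 days = Sat Sep 1 2029.
Next gap: 28 days. Sat Sep 1 2029 + 28 days = Sat Sep 29 2029.
Next gap: 31 days. Sat Sep 29 2029 + 31 days = Tue Oct 30 2029.
Next gap: 34 days. Tue Oct 30 2029 + 34 days = Mon Dec 3 2029.
Next gap: 37 days. Mon Dec 3 2029 + 37 days = Wed Jan 9 2030.

Wed Jan 9 2030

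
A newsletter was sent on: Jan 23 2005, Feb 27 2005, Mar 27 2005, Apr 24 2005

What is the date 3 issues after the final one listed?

These are Sundays at 28- or 35-day spacing (35, 28, 28).
The pattern: 4th Sunday of the month.
May 2005 — 4th Sunday is May 22 2005.
June 2005 — 4th Sunday is Jun 26 2005.
July 2005 — 4th Sunday is Jul 24 2005.

Jul 24 2005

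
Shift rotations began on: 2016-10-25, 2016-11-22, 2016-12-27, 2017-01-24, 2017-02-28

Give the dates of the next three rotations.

Gaps: 28, 35, 28, 35 days — a mix of 28 and 35. Every date is a Tuesday.
Each is the 4th Tuesday of its month.
4th Tuesday of March 2017: 2017-03-28.
4th Tuesday of April 2017: 2017-04-25.
May 2017 — 4th Tuesday is 2017-05-23.

2017-03-28, 2017-04-25, 2017-05-23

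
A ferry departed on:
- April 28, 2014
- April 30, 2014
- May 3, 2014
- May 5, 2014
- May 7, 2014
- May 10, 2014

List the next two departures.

The gap pattern 2, 3, 2, 2, 3 repeats every 3 events.
These are the Mondays, Wednesdays and Saturdays of each week.
The following Monday is May 12, 2014.
Next Wednesday: May 14, 2014.

May 12, 2014; May 14, 2014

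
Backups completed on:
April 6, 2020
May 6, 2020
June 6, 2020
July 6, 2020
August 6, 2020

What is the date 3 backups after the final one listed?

November 6, 2020

The day-of-month is always 6 (30, 31, 30, 31 days between events).
So this recurs on the 6th of each month.
Next: September 2020 → September 6, 2020.
Next: October 2020 → October 6, 2020.
November 2020: November 6, 2020.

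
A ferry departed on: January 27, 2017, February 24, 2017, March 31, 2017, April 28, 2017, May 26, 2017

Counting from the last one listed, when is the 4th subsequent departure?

Every date is a Friday; gaps 28, 35, 28, 28 days.
Each is the last Friday of its month (at least one falls on the 29th or later, ruling out '4th Friday').
June 2017 ends with Friday June 30, 2017.
July 2017 ends with Friday July 28, 2017.
Last Friday of August 2017: August 25, 2017.
September 2017 ends with Friday September 29, 2017.

September 29, 2017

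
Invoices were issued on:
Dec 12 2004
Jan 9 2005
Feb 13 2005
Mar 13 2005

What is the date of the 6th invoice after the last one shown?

All dates are Sundays, 28, 35, 28 days apart.
Specifically, the 2nd Sunday of each month.
2nd Sunday of April 2005: Apr 10 2005.
2nd Sunday of May 2005: May 8 2005.
June 2005 — 2nd Sunday is Jun 12 2005.
2nd Sunday of July 2005: Jul 10 2005.
August 2005 — 2nd Sunday is Aug 14 2005.
September 2005 — 2nd Sunday is Sep 11 2005.

Sep 11 2005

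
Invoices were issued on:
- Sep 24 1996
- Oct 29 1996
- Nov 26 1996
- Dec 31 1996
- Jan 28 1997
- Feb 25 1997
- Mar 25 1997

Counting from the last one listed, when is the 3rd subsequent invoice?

All Tuesdays; the gaps (35, 28, 35, 28, 28, 28) vary with month length.
This is the last Tuesday of each month.
Last Tuesday of April 1997: Apr 29 1997.
Last Tuesday of May 1997: May 27 1997.
June 1997 ends with Tuesday Jun 24 1997.

Jun 24 1997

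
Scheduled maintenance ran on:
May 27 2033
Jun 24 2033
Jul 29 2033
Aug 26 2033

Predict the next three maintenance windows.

All Fridays; the gaps (28, 35, 28) vary with month length.
This is the last Friday of each month.
Last Friday of September 2033: Sep 30 2033.
Last Friday of October 2033: Oct 28 2033.
November 2033 ends with Friday Nov 25 2033.

Sep 30 2033, Oct 28 2033, Nov 25 2033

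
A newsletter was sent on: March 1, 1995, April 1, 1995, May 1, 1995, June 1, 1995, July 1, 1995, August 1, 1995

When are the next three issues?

September 1, 1995; October 1, 1995; November 1, 1995

Each date is the 1st; the gaps (31, 30, 31, 30, 31) track the month lengths.
The rule is the 1st of each month.
Next: September 1995 → September 1, 1995.
Next: October 1995 → October 1, 1995.
November 1995: November 1, 1995.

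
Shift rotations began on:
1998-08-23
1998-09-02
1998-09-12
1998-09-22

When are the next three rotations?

1998-10-02, 1998-10-12, 1998-10-22

The spacing is 10, 10, 10 days — always 10 days.
1998-09-22 + 10 days = 1998-10-02.
1998-10-02 + 10 days = 1998-10-12.
1998-10-12 + 10 days = 1998-10-22.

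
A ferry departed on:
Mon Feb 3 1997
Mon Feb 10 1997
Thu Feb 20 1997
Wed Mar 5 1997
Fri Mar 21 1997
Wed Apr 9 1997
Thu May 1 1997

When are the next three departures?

Mon May 26 1997, Mon Jun 23 1997, Thu Jul 24 1997

Gaps: 7, 10, 13, 16, 19, 22 days — each gap is 3 larger than the previous one.
Next gap: 25 days. Thu May 1 1997 + 25 days = Mon May 26 1997.
Next gap: 28 days. Mon May 26 1997 + 28 days = Mon Jun 23 1997.
Next gap: 31 days. Mon Jun 23 1997 + 31 days = Thu Jul 24 1997.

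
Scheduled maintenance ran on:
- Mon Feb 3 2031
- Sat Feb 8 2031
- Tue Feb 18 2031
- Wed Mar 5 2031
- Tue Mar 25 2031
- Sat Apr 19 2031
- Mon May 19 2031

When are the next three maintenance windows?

Mon Jun 23 2031, Sat Aug 2 2031, Tue Sep 16 2031

Gaps: 5, 10, 15, 20, 25, 30 days — each gap is 5 larger than the previous one.
Next gap: 35 days. Mon May 19 2031 + 35 days = Mon Jun 23 2031.
Next gap: 40 days. Mon Jun 23 2031 + 40 days = Sat Aug 2 2031.
Next gap: 45 days. Sat Aug 2 2031 + 45 days = Tue Sep 16 2031.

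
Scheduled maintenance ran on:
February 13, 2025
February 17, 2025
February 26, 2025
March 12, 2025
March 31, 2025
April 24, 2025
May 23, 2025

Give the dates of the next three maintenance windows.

June 26, 2025; August 4, 2025; September 17, 2025

The spacing grows by 5 each time: 4, 9, 14, 19, 24, 29 days.
Next gap: 34 days. May 23, 2025 + 34 days = June 26, 2025.
Next gap: 39 days. June 26, 2025 + 39 days = August 4, 2025.
Next gap: 44 days. August 4, 2025 + 44 days = September 17, 2025.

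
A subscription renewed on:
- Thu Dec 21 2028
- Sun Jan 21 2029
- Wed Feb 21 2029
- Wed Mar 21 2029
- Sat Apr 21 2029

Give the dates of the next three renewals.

The day-of-month is always 21 (31, 31, 28, 31 days between events).
So this recurs on the 21st of each month.
Next: May 2029 → Mon May 21 2029.
Next: June 2029 → Thu Jun 21 2029.
July 2029: Sat Jul 21 2029.

Mon May 21 2029, Thu Jun 21 2029, Sat Jul 21 2029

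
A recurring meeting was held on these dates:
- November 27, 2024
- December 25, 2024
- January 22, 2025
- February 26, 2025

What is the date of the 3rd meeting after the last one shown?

These are Wednesdays at 28- or 35-day spacing (28, 28, 35).
The pattern: 4th Wednesday of the month.
March 2025 — 4th Wednesday is March 26, 2025.
4th Wednesday of April 2025: April 23, 2025.
4th Wednesday of May 2025: May 28, 2025.

May 28, 2025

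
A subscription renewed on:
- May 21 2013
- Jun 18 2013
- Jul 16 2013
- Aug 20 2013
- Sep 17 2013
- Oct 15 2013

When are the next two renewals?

Nov 19 2013, Dec 17 2013

These are Tuesdays at 28- or 35-day spacing (28, 28, 35, 28, 28).
The pattern: 3rd Tuesday of the month.
November 2013 — 3rd Tuesday is Nov 19 2013.
3rd Tuesday of December 2013: Dec 17 2013.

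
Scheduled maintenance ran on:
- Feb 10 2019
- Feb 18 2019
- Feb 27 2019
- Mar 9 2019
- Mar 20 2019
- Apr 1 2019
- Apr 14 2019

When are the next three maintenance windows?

Intervals are 8, 9, 10, 11, 12, 13 days — an arithmetic progression with common difference 1.
Next gap: 14 days. Apr 14 2019 + 14 days = Apr 28 2019.
Next gap: 15 days. Apr 28 2019 + 15 days = May 13 2019.
Next gap: 16 days. May 13 2019 + 16 days = May 29 2019.

Apr 28 2019, May 13 2019, May 29 2019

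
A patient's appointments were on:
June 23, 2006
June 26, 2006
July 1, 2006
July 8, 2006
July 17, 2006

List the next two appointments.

July 28, 2006; August 10, 2006

Intervals are 3, 5, 7, 9 days — an arithmetic progression with common difference 2.
Next gap: 11 days. July 17, 2006 + 11 days = July 28, 2006.
Next gap: 13 days. July 28, 2006 + 13 days = August 10, 2006.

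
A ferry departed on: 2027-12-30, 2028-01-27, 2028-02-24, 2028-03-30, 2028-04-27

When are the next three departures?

2028-05-25, 2028-06-29, 2028-07-27

These are Thursdays with 28, 28, 35, 28-day gaps.
Each is the final Thursday of its month — 2027-12-30 is past the 28th, so '4th Thursday' doesn't fit.
Last Thursday of May 2028: 2028-05-25.
June 2028 ends with Thursday 2028-06-29.
Last Thursday of July 2028: 2028-07-27.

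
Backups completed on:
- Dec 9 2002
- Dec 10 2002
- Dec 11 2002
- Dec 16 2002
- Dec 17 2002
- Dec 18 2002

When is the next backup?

Every event lands on a Monday or Tuesday or Wednesday (gaps cycle 1, 1, 5, 1, 1).
So the schedule is: every Monday, Tuesday and Wednesday.
The following Monday is Dec 23 2002.

Dec 23 2002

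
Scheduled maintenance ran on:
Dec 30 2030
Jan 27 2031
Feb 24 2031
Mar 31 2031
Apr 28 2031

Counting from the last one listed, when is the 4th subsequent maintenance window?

These are Mondays with 28, 28, 35, 28-day gaps.
Each is the final Monday of its month — Dec 30 2030 is past the 28th, so '4th Monday' doesn't fit.
Last Monday of May 2031: May 26 2031.
Last Monday of June 2031: Jun 30 2031.
Last Monday of July 2031: Jul 28 2031.
Last Monday of August 2031: Aug 25 2031.

Aug 25 2031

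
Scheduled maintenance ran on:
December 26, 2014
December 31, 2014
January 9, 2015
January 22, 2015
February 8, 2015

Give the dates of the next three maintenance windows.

March 1, 2015; March 26, 2015; April 24, 2015

Gaps: 5, 9, 13, 17 days — each gap is 4 larger than the previous one.
Next gap: 21 days. February 8, 2015 + 21 days = March 1, 2015.
Next gap: 25 days. March 1, 2015 + 25 days = March 26, 2015.
Next gap: 29 days. March 26, 2015 + 29 days = April 24, 2015.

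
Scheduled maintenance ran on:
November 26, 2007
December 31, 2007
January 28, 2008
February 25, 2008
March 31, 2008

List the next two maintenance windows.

Every date is a Monday; gaps 35, 28, 28, 35 days.
Each is the last Monday of its month (at least one falls on the 29th or later, ruling out '4th Monday').
April 2008 ends with Monday April 28, 2008.
May 2008 ends with Monday May 26, 2008.

April 28, 2008; May 26, 2008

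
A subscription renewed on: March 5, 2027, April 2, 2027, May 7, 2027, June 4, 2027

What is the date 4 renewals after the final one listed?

Gaps: 28, 35, 28 days — a mix of 28 and 35. Every date is a Friday.
Each is the 1st Friday of its month.
July 2027 — 1st Friday is July 2, 2027.
August 2027 — 1st Friday is August 6, 2027.
September 2027 — 1st Friday is September 3, 2027.
October 2027 — 1st Friday is October 1, 2027.

October 1, 2027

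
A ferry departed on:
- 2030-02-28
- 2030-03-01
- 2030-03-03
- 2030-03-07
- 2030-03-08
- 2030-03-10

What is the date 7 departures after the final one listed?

Gaps: 1, 2, 4, 1, 2 days — not constant, but cyclic with period 3.
The events fall on every Thursday, Friday and Sunday.
The following Thursday is 2030-03-14.
The following Friday is 2030-03-15.
Next Sunday: 2030-03-17.
The following Thursday is 2030-03-21.
The following Friday is 2030-03-22.
Next Sunday: 2030-03-24.
Next Thursday: 2030-03-28.

2030-03-28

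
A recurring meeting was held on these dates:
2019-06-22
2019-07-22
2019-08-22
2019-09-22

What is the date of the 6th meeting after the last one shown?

2020-03-22

The day-of-month is always 22 (30, 31, 31 days between events).
So this recurs on the 22nd of each month.
Next: October 2019 → 2019-10-22.
November 2019: 2019-11-22.
Next: December 2019 → 2019-12-22.
Next: January 2020 → 2020-01-22.
February 2020: 2020-02-22.
March 2020: 2020-03-22.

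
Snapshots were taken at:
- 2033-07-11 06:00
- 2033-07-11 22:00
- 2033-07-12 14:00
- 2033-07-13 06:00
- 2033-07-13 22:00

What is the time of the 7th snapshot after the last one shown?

2033-07-18 14:00

The interval is a steady 16 hours (16, 16, 16, 16).
2033-07-13 22:00 + 16 h = 2033-07-14 14:00.
2033-07-14 14:00 + 16 h = 2033-07-15 06:00.
2033-07-15 06:00 + 16 h = 2033-07-15 22:00.
2033-07-15 22:00 + 16 h = 2033-07-16 14:00.
2033-07-16 14:00 + 16 h = 2033-07-17 06:00.
2033-07-17 06:00 + 16 h = 2033-07-17 22:00.
2033-07-17 22:00 + 16 h = 2033-07-18 14:00.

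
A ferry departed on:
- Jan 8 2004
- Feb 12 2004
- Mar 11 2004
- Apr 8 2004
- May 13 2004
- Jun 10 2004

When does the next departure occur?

Jul 8 2004

Gaps: 35, 28, 28, 35, 28 days — a mix of 28 and 35. Every date is a Thursday.
Each is the 2nd Thursday of its month.
2nd Thursday of July 2004: Jul 8 2004.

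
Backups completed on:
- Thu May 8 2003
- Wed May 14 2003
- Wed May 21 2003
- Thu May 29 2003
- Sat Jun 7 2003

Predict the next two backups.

Tue Jun 17 2003, Sat Jun 28 2003

Intervals are 6, 7, 8, 9 days — an arithmetic progression with common difference 1.
Next gap: 10 days. Sat Jun 7 2003 + 10 days = Tue Jun 17 2003.
Next gap: 11 days. Tue Jun 17 2003 + 11 days = Sat Jun 28 2003.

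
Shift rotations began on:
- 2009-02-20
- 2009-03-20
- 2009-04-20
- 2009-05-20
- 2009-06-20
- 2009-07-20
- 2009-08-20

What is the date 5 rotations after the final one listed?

2010-01-20

Gaps: 28, 31, 30, 31, 30, 31 days — not constant. Every event is on the 20th of the month.
Pattern: the 20th of each month.
Next: September 2009 → 2009-09-20.
October 2009: 2009-10-20.
Next: November 2009 → 2009-11-20.
December 2009: 2009-12-20.
January 2010: 2010-01-20.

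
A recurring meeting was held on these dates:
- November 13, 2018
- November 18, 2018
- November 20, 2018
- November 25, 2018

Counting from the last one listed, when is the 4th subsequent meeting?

The gap pattern 5, 2, 5 repeats every 2 events.
These are the Tuesdays and Sundays of each week.
Next Tuesday: November 27, 2018.
The following Sunday is December 2, 2018.
The following Tuesday is December 4, 2018.
The following Sunday is December 9, 2018.

December 9, 2018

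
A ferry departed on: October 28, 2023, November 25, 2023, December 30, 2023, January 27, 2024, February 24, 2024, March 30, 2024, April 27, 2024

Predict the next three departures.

May 25, 2024; June 29, 2024; July 27, 2024

Every date is a Saturday; gaps 28, 35, 28, 28, 35, 28 days.
Each is the last Saturday of its month (at least one falls on the 29th or later, ruling out '4th Saturday').
May 2024 ends with Saturday May 25, 2024.
Last Saturday of June 2024: June 29, 2024.
Last Saturday of July 2024: July 27, 2024.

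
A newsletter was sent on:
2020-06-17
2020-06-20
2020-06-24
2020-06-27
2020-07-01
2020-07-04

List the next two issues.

2020-07-08, 2020-07-11

Every event lands on a Wednesday or Saturday (gaps cycle 3, 4, 3, 4, 3).
So the schedule is: every Wednesday and Saturday.
The following Wednesday is 2020-07-08.
The following Saturday is 2020-07-11.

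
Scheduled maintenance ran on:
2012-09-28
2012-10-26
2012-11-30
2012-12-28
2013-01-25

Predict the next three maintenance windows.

2013-02-22, 2013-03-29, 2013-04-26

All Fridays; the gaps (28, 35, 28, 28) vary with month length.
This is the last Friday of each month.
February 2013 ends with Friday 2013-02-22.
Last Friday of March 2013: 2013-03-29.
April 2013 ends with Friday 2013-04-26.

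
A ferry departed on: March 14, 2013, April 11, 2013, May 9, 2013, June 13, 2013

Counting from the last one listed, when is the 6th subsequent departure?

All dates are Thursdays, 28, 28, 35 days apart.
Specifically, the 2nd Thursday of each month.
July 2013 — 2nd Thursday is July 11, 2013.
August 2013 — 2nd Thursday is August 8, 2013.
September 2013 — 2nd Thursday is September 12, 2013.
2nd Thursday of October 2013: October 10, 2013.
2nd Thursday of November 2013: November 14, 2013.
2nd Thursday of December 2013: December 12, 2013.

December 12, 2013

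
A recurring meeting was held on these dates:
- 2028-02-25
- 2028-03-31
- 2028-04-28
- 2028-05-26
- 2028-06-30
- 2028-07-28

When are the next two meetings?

Every date is a Friday; gaps 35, 28, 28, 35, 28 days.
Each is the last Friday of its month (at least one falls on the 29th or later, ruling out '4th Friday').
August 2028 ends with Friday 2028-08-25.
September 2028 ends with Friday 2028-09-29.

2028-08-25, 2028-09-29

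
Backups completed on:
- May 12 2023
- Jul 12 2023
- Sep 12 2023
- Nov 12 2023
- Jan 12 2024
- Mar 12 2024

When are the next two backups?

May 12 2024, Jul 12 2024

Each date is the 12th; the gaps (61, 62, 61, 61, 60) track the month lengths.
The rule is the 12th of every 2 months.
May 2024: May 12 2024.
Next: July 2024 → Jul 12 2024.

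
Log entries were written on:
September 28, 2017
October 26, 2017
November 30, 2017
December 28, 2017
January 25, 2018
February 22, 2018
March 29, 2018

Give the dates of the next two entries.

Every date is a Thursday; gaps 28, 35, 28, 28, 28, 35 days.
Each is the last Thursday of its month (at least one falls on the 29th or later, ruling out '4th Thursday').
April 2018 ends with Thursday April 26, 2018.
May 2018 ends with Thursday May 31, 2018.

April 26, 2018; May 31, 2018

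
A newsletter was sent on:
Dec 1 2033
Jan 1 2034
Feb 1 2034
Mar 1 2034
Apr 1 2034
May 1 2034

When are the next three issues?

Each date is the 1st; the gaps (31, 31, 28, 31, 30) track the month lengths.
The rule is the 1st of each month.
Next: June 2034 → Jun 1 2034.
Next: July 2034 → Jul 1 2034.
August 2034: Aug 1 2034.

Jun 1 2034, Jul 1 2034, Aug 1 2034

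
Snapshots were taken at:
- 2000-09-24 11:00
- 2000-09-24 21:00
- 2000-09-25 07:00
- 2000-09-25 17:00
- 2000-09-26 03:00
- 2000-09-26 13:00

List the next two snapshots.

2000-09-26 23:00, 2000-09-27 09:00

The interval is a steady 10 hours (10, 10, 10, 10, 10).
2000-09-26 13:00 + 10 h = 2000-09-26 23:00.
2000-09-26 23:00 + 10 h = 2000-09-27 09:00.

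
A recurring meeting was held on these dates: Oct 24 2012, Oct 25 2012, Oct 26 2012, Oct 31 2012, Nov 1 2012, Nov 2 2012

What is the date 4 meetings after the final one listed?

Every event lands on a Wednesday or Thursday or Friday (gaps cycle 1, 1, 5, 1, 1).
So the schedule is: every Wednesday, Thursday and Friday.
The following Wednesday is Nov 7 2012.
The following Thursday is Nov 8 2012.
The following Friday is Nov 9 2012.
Next Wednesday: Nov 14 2012.

Nov 14 2012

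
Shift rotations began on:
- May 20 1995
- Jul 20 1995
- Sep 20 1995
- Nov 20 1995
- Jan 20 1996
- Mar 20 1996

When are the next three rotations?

May 20 1996, Jul 20 1996, Sep 20 1996

Gaps: 61, 62, 61, 61, 60 days — not constant. Every event is on the 20th of the month.
Pattern: the 20th of every 2 months.
Next: May 1996 → May 20 1996.
Next: July 1996 → Jul 20 1996.
Next: September 1996 → Sep 20 1996.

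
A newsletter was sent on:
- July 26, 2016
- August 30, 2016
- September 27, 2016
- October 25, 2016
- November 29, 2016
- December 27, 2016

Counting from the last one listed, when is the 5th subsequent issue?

May 30, 2017

Every date is a Tuesday; gaps 35, 28, 28, 35, 28 days.
Each is the last Tuesday of its month (at least one falls on the 29th or later, ruling out '4th Tuesday').
January 2017 ends with Tuesday January 31, 2017.
February 2017 ends with Tuesday February 28, 2017.
March 2017 ends with Tuesday March 28, 2017.
April 2017 ends with Tuesday April 25, 2017.
May 2017 ends with Tuesday May 30, 2017.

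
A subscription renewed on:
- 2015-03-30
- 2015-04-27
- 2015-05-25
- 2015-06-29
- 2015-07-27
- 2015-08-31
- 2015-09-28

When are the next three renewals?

2015-10-26, 2015-11-30, 2015-12-28

All Mondays; the gaps (28, 28, 35, 28, 35, 28) vary with month length.
This is the last Monday of each month.
October 2015 ends with Monday 2015-10-26.
November 2015 ends with Monday 2015-11-30.
Last Monday of December 2015: 2015-12-28.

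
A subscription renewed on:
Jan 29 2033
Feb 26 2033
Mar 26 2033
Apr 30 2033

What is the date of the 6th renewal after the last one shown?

Oct 29 2033

All Saturdays; the gaps (28, 28, 35) vary with month length.
This is the last Saturday of each month.
Last Saturday of May 2033: May 28 2033.
June 2033 ends with Saturday Jun 25 2033.
July 2033 ends with Saturday Jul 30 2033.
Last Saturday of August 2033: Aug 27 2033.
September 2033 ends with Saturday Sep 24 2033.
October 2033 ends with Saturday Oct 29 2033.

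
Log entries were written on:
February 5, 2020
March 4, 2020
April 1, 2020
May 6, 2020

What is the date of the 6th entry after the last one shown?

Gaps: 28, 28, 35 days — a mix of 28 and 35. Every date is a Wednesday.
Each is the 1st Wednesday of its month.
June 2020 — 1st Wednesday is June 3, 2020.
1st Wednesday of July 2020: July 1, 2020.
1st Wednesday of August 2020: August 5, 2020.
September 2020 — 1st Wednesday is September 2, 2020.
October 2020 — 1st Wednesday is October 7, 2020.
November 2020 — 1st Wednesday is November 4, 2020.

November 4, 2020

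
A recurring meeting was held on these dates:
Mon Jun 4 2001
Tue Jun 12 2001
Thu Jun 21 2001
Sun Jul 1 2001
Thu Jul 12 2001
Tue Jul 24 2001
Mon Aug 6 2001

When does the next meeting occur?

Mon Aug 20 2001

Intervals are 8, 9, 10, 11, 12, 13 days — an arithmetic progression with common difference 1.
Next gap: 14 days. Mon Aug 6 2001 + 14 days = Mon Aug 20 2001.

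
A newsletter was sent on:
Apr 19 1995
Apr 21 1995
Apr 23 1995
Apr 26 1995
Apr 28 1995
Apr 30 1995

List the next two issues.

The gap pattern 2, 2, 3, 2, 2 repeats every 3 events.
These are the Wednesdays, Fridays and Sundays of each week.
Next Wednesday: May 3 1995.
Next Friday: May 5 1995.

May 3 1995, May 5 1995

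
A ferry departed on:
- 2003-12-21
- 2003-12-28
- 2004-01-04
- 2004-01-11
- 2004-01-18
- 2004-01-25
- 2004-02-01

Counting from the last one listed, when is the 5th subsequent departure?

Every event comes 7 days after the last (7, 7, 7, 7, 7, 7).
2004-02-01 + 7 days = 2004-02-08.
2004-02-08 + 7 days = 2004-02-15.
2004-02-15 + 7 days = 2004-02-22.
2004-02-22 + 7 days = 2004-02-29.
2004-02-29 + 7 days = 2004-03-07.

2004-03-07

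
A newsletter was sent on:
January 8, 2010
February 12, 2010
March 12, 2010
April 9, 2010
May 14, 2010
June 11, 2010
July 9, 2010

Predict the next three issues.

All dates are Fridays, 35, 28, 28, 35, 28, 28 days apart.
Specifically, the 2nd Friday of each month.
2nd Friday of August 2010: August 13, 2010.
September 2010 — 2nd Friday is September 10, 2010.
October 2010 — 2nd Friday is October 8, 2010.

August 13, 2010; September 10, 2010; October 8, 2010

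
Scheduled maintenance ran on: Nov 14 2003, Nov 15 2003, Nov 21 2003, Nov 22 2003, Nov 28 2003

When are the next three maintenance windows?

Nov 29 2003, Dec 5 2003, Dec 6 2003

Every event lands on a Friday or Saturday (gaps cycle 1, 6, 1, 6).
So the schedule is: every Friday and Saturday.
The following Saturday is Nov 29 2003.
The following Friday is Dec 5 2003.
Next Saturday: Dec 6 2003.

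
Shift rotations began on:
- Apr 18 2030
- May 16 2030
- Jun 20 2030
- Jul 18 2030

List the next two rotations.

All dates are Thursdays, 28, 35, 28 days apart.
Specifically, the 3rd Thursday of each month.
August 2030 — 3rd Thursday is Aug 15 2030.
September 2030 — 3rd Thursday is Sep 19 2030.

Aug 15 2030, Sep 19 2030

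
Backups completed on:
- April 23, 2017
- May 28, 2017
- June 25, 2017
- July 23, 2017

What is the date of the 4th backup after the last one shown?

These are Sundays at 28- or 35-day spacing (35, 28, 28).
The pattern: 4th Sunday of the month.
4th Sunday of August 2017: August 27, 2017.
September 2017 — 4th Sunday is September 24, 2017.
4th Sunday of October 2017: October 22, 2017.
4th Sunday of November 2017: November 26, 2017.

November 26, 2017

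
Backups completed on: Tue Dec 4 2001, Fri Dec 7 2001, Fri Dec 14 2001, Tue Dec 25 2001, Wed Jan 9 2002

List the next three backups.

Mon Jan 28 2002, Wed Feb 20 2002, Tue Mar 19 2002

The spacing grows by 4 each time: 3, 7, 11, 15 days.
Next gap: 19 days. Wed Jan 9 2002 + 19 days = Mon Jan 28 2002.
Next gap: 23 days. Mon Jan 28 2002 + 23 days = Wed Feb 20 2002.
Next gap: 27 days. Wed Feb 20 2002 + 27 days = Tue Mar 19 2002.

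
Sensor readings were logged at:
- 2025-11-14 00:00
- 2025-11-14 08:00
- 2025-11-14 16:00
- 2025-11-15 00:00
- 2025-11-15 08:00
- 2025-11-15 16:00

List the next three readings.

Spacing: 8, 8, 8, 8, 8 h — constant 8 h.
2025-11-15 16:00 + 8 h = 2025-11-16 00:00.
2025-11-16 00:00 + 8 h = 2025-11-16 08:00.
2025-11-16 08:00 + 8 h = 2025-11-16 16:00.

2025-11-16 00:00, 2025-11-16 08:00, 2025-11-16 16:00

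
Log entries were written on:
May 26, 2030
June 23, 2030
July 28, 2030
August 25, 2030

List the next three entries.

September 22, 2030; October 27, 2030; November 24, 2030

Gaps: 28, 35, 28 days — a mix of 28 and 35. Every date is a Sunday.
Each is the 4th Sunday of its month.
September 2030 — 4th Sunday is September 22, 2030.
October 2030 — 4th Sunday is October 27, 2030.
November 2030 — 4th Sunday is November 24, 2030.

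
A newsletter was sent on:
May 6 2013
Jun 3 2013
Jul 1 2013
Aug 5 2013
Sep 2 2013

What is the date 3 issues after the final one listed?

Dec 2 2013

All dates are Mondays, 28, 28, 35, 28 days apart.
Specifically, the 1st Monday of each month.
1st Monday of October 2013: Oct 7 2013.
November 2013 — 1st Monday is Nov 4 2013.
1st Monday of December 2013: Dec 2 2013.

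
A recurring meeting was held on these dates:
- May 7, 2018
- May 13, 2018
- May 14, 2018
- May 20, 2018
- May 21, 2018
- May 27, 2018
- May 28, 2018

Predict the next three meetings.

Gaps: 6, 1, 6, 1, 6, 1 days — not constant, but cyclic with period 2.
The events fall on every Monday and Sunday.
The following Sunday is June 3, 2018.
The following Monday is June 4, 2018.
Next Sunday: June 10, 2018.

June 3, 2018; June 4, 2018; June 10, 2018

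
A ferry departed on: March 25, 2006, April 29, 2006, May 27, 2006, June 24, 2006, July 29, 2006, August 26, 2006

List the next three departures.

September 30, 2006; October 28, 2006; November 25, 2006

These are Saturdays with 35, 28, 28, 35, 28-day gaps.
Each is the final Saturday of its month — April 29, 2006 is past the 28th, so '4th Saturday' doesn't fit.
September 2006 ends with Saturday September 30, 2006.
Last Saturday of October 2006: October 28, 2006.
November 2006 ends with Saturday November 25, 2006.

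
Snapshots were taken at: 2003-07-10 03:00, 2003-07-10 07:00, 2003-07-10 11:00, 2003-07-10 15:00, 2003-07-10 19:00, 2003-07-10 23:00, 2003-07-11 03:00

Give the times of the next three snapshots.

Spacing: 4, 4, 4, 4, 4, 4 h — constant 4 h.
2003-07-11 03:00 + 4 h = 2003-07-11 07:00.
2003-07-11 07:00 + 4 h = 2003-07-11 11:00.
2003-07-11 11:00 + 4 h = 2003-07-11 15:00.

2003-07-11 07:00, 2003-07-11 11:00, 2003-07-11 15:00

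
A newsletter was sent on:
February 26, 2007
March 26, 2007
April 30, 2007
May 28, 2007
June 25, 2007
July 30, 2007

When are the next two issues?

All Mondays; the gaps (28, 35, 28, 28, 35) vary with month length.
This is the last Monday of each month.
Last Monday of August 2007: August 27, 2007.
September 2007 ends with Monday September 24, 2007.

August 27, 2007; September 24, 2007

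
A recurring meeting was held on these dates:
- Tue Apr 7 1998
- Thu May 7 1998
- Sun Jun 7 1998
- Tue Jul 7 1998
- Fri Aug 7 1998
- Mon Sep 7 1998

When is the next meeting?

Wed Oct 7 1998

Each date is the 7th; the gaps (30, 31, 30, 31, 31) track the month lengths.
The rule is the 7th of each month.
October 1998: Wed Oct 7 1998.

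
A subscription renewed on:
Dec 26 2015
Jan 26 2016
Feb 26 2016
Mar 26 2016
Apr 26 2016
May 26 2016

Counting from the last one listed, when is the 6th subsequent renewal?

Nov 26 2016

Gaps: 31, 31, 29, 31, 30 days — not constant. Every event is on the 26th of the month.
Pattern: the 26th of each month.
Next: June 2016 → Jun 26 2016.
Next: July 2016 → Jul 26 2016.
Next: August 2016 → Aug 26 2016.
Next: September 2016 → Sep 26 2016.
Next: October 2016 → Oct 26 2016.
Next: November 2016 → Nov 26 2016.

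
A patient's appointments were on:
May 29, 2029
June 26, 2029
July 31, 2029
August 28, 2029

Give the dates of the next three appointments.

These are Tuesdays with 28, 35, 28-day gaps.
Each is the final Tuesday of its month — May 29, 2029 is past the 28th, so '4th Tuesday' doesn't fit.
September 2029 ends with Tuesday September 25, 2029.
Last Tuesday of October 2029: October 30, 2029.
Last Tuesday of November 2029: November 27, 2029.

September 25, 2029; October 30, 2029; November 27, 2029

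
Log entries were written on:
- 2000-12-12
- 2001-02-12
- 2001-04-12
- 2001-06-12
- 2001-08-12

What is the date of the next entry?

2001-10-12

The day-of-month is always 12 (62, 59, 61, 61 days between events).
So this recurs on the 12th of every 2 months.
October 2001: 2001-10-12.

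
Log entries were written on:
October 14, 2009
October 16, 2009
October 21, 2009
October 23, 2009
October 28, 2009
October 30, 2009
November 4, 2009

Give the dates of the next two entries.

November 6, 2009; November 11, 2009

Every event lands on a Wednesday or Friday (gaps cycle 2, 5, 2, 5, 2, 5).
So the schedule is: every Wednesday and Friday.
Next Friday: November 6, 2009.
Next Wednesday: November 11, 2009.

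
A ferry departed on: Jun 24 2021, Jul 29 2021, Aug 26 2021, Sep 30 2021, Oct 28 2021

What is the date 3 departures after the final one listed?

Jan 27 2022

All Thursdays; the gaps (35, 28, 35, 28) vary with month length.
This is the last Thursday of each month.
Last Thursday of November 2021: Nov 25 2021.
Last Thursday of December 2021: Dec 30 2021.
January 2022 ends with Thursday Jan 27 2022.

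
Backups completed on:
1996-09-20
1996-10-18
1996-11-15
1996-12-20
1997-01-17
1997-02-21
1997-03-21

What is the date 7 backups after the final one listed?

These are Fridays at 28- or 35-day spacing (28, 28, 35, 28, 35, 28).
The pattern: 3rd Friday of the month.
3rd Friday of April 1997: 1997-04-18.
May 1997 — 3rd Friday is 1997-05-16.
June 1997 — 3rd Friday is 1997-06-20.
July 1997 — 3rd Friday is 1997-07-18.
3rd Friday of August 1997: 1997-08-15.
3rd Friday of September 1997: 1997-09-19.
October 1997 — 3rd Friday is 1997-10-17.

1997-10-17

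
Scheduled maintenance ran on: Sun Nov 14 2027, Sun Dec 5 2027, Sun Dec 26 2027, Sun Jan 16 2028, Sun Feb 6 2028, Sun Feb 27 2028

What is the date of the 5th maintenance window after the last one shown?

Gaps between consecutive events: 21, 21, 21, 21, 21 days — a constant 21-day interval.
Sun Feb 27 2028 + 21 days = Sun Mar 19 2028.
Sun Mar 19 2028 + 21 days = Sun Apr 9 2028.
Sun Apr 9 2028 + 21 days = Sun Apr 30 2028.
Sun Apr 30 2028 + 21 days = Sun May 21 2028.
Sun May 21 2028 + 21 days = Sun Jun 11 2028.

Sun Jun 11 2028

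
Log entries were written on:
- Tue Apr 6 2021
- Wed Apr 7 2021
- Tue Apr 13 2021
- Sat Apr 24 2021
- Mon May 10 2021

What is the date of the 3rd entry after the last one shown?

Gaps: 1, 6, 11, 16 days — each gap is 5 larger than the previous one.
Next gap: 21 days. Mon May 10 2021 + 21 days = Mon May 31 2021.
Next gap: 26 days. Mon May 31 2021 + 26 days = Sat Jun 26 2021.
Next gap: 31 days. Sat Jun 26 2021 + 31 days = Tue Jul 27 2021.

Tue Jul 27 2021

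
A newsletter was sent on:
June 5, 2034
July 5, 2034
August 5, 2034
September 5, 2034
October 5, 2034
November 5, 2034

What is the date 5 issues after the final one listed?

April 5, 2035

Each date is the 5th; the gaps (30, 31, 31, 30, 31) track the month lengths.
The rule is the 5th of each month.
Next: December 2034 → December 5, 2034.
January 2035: January 5, 2035.
February 2035: February 5, 2035.
Next: March 2035 → March 5, 2035.
April 2035: April 5, 2035.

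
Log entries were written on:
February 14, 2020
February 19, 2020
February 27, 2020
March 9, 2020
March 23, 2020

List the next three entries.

April 9, 2020; April 29, 2020; May 22, 2020

Gaps: 5, 8, 11, 14 days — each gap is 3 larger than the previous one.
Next gap: 17 days. March 23, 2020 + 17 days = April 9, 2020.
Next gap: 20 days. April 9, 2020 + 20 days = April 29, 2020.
Next gap: 23 days. April 29, 2020 + 23 days = May 22, 2020.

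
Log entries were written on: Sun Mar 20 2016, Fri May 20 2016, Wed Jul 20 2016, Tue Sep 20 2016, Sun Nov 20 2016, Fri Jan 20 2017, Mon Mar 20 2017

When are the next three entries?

Each date is the 20th; the gaps (61, 61, 62, 61, 61, 59) track the month lengths.
The rule is the 20th of every 2 months.
May 2017: Sat May 20 2017.
July 2017: Thu Jul 20 2017.
Next: September 2017 → Wed Sep 20 2017.

Sat May 20 2017, Thu Jul 20 2017, Wed Sep 20 2017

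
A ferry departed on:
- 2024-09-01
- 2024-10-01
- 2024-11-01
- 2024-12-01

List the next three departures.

The day-of-month is always 1 (30, 31, 30 days between events).
So this recurs on the 1st of each month.
January 2025: 2025-01-01.
Next: February 2025 → 2025-02-01.
March 2025: 2025-03-01.

2025-01-01, 2025-02-01, 2025-03-01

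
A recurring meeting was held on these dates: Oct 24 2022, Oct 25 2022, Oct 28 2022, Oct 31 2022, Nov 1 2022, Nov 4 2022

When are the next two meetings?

Nov 7 2022, Nov 8 2022

The gap pattern 1, 3, 3, 1, 3 repeats every 3 events.
These are the Mondays, Tuesdays and Fridays of each week.
Next Monday: Nov 7 2022.
The following Tuesday is Nov 8 2022.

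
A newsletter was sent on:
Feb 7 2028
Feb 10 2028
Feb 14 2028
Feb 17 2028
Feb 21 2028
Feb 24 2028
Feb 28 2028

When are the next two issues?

Mar 2 2028, Mar 6 2028

Gaps: 3, 4, 3, 4, 3, 4 days — not constant, but cyclic with period 2.
The events fall on every Monday and Thursday.
The following Thursday is Mar 2 2028.
The following Monday is Mar 6 2028.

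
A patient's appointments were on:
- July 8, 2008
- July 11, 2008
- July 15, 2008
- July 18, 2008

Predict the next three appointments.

Every event lands on a Tuesday or Friday (gaps cycle 3, 4, 3).
So the schedule is: every Tuesday and Friday.
The following Tuesday is July 22, 2008.
The following Friday is July 25, 2008.
Next Tuesday: July 29, 2008.

July 22, 2008; July 25, 2008; July 29, 2008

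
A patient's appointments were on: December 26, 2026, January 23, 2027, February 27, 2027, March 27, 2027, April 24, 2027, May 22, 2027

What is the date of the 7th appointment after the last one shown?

These are Saturdays at 28- or 35-day spacing (28, 35, 28, 28, 28).
The pattern: 4th Saturday of the month.
June 2027 — 4th Saturday is June 26, 2027.
4th Saturday of July 2027: July 24, 2027.
August 2027 — 4th Saturday is August 28, 2027.
September 2027 — 4th Saturday is September 25, 2027.
October 2027 — 4th Saturday is October 23, 2027.
November 2027 — 4th Saturday is November 27, 2027.
December 2027 — 4th Saturday is December 25, 2027.

December 25, 2027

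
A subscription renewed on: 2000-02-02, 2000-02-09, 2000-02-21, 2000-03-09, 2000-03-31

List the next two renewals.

2000-04-27, 2000-05-29

The spacing grows by 5 each time: 7, 12, 17, 22 days.
Next gap: 27 days. 2000-03-31 + 27 days = 2000-04-27.
Next gap: 32 days. 2000-04-27 + 32 days = 2000-05-29.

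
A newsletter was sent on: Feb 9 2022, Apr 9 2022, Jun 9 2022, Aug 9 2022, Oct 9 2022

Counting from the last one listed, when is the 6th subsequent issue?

Oct 9 2023

The day-of-month is always 9 (59, 61, 61, 61 days between events).
So this recurs on the 9th of every 2 months.
Next: December 2022 → Dec 9 2022.
Next: February 2023 → Feb 9 2023.
Next: April 2023 → Apr 9 2023.
Next: June 2023 → Jun 9 2023.
August 2023: Aug 9 2023.
October 2023: Oct 9 2023.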